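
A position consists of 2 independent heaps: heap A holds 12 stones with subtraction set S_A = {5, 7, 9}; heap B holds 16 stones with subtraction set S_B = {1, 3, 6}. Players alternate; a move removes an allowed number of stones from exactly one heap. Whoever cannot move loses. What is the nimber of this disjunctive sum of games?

Heap A, S = {5, 7, 9}:
G(0) = 0
G(1) = mex{} = 0
G(2) = mex{} = 0
G(3) = mex{} = 0
G(4) = mex{} = 0
G(5) = mex{0} = 1
G(6) = mex{0} = 1
G(7) = mex{0,0} = 1
G(8) = mex{0,0} = 1
G(9) = mex{0,0,0} = 1
G(10) = mex{1,0,0} = 2
G(11) = mex{1,0,0} = 2
G(12) = mex{1,1,0} = 2
G_A(12) = 2.
Heap B, S = {1, 3, 6}:
n :  0  1  2  3  4  5  6  7  8  9 10 11 12 13 14 15 16
G :  0  1  0  1  0  1  2  3  2  0  1  0  1  0  1  2  3
G_B(16) = 3.
Combined Grundy value = 2 ⊕ 3 = 1.

1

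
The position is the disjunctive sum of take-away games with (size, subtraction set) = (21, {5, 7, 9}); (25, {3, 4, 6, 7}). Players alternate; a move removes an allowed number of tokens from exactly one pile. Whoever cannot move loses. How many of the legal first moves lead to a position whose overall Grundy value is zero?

Pile A, S = {5, 7, 9}:
G(0) = 0
G(1) = mex{} = 0
G(2) = mex{} = 0
G(3) = mex{} = 0
G(4) = mex{} = 0
G(5) = mex{0} = 1
G(6) = mex{0} = 1
G(7) = mex{0,0} = 1
G(8) = mex{0,0} = 1
G(9) = mex{0,0,0} = 1
G(10) = mex{1,0,0} = 2
G(11) = mex{1,0,0} = 2
G(12) = mex{1,1,0} = 2
G(13) = mex{1,1,0} = 2
G(14) = mex{1,1,1} = 0
G(15) = mex{2,1,1} = 0
G(16) = mex{2,1,1} = 0
G(17) = mex{2,2,1} = 0
G(18) = mex{2,2,1} = 0
G(19) = mex{0,2,2} = 1
G(20) = mex{0,2,2} = 1
G(21) = mex{0,0,2} = 1
G_A(21) = 1.
Pile B, S = {3, 4, 6, 7}:
G(0) = 0
G(1) = mex{} = 0
G(2) = mex{} = 0
G(3) = mex{0} = 1
G(4) = mex{0,0} = 1
G(5) = mex{0,0} = 1
G(6) = mex{1,0,0} = 2
G(7) = mex{1,1,0,0} = 2
G(8) = mex{1,1,0,0} = 2
G(9) = mex{2,1,1,0} = 3
G(10) = mex{2,2,1,1} = 0
G(11) = mex{2,2,1,1} = 0
G(12) = mex{3,2,2,1} = 0
G(13) = mex{0,3,2,2} = 1
G(14) = mex{0,0,2,2} = 1
G(15) = mex{0,0,3,2} = 1
G(16) = mex{1,0,0,3} = 2
G(17) = mex{1,1,0,0} = 2
G(18) = mex{1,1,0,0} = 2
G(19) = mex{2,1,1,0} = 3
G(20) = mex{2,2,1,1} = 0
G(21) = mex{2,2,1,1} = 0
G(22) = mex{3,2,2,1} = 0
G(23) = mex{0,3,2,2} = 1
G(24) = mex{0,0,2,2} = 1
G(25) = mex{0,0,3,2} = 1
G_B(25) = 1.
Combined Grundy value = 1 ⊕ 1 = 0.
A winning move leaves total XOR = 0, i.e. changes one component's Grundy value g to g ⊕ X where X is the current total.
Pile A: target g' = 1⊕0 = 1, but every legal move changes the Grundy value (mex property), so 0 moves.
Pile B: target g' = 1⊕0 = 1, but every legal move changes the Grundy value (mex property), so 0 moves.

0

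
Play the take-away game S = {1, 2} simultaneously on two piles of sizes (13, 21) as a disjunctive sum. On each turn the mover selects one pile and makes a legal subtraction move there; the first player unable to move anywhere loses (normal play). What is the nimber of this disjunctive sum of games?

All piles use S = {1, 2}:
n :  0  1  2  3  4  5  6  7  8  9 10 11 12 13 14 15 16 17 18 19 20 21
G :  0  1  2  0  1  2  0  1  2  0  1  2  0  1  2  0  1  2  0  1  2  0
Pile A: G(13) = 1.
Pile B: G(21) = 0.
Combined Grundy value = 1 ⊕ 0 = 1.

1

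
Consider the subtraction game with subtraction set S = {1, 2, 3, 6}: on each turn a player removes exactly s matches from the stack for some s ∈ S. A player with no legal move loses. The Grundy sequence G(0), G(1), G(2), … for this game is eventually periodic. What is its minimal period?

4

G(0) = 0
G(1) = mex{0} = 1
G(2) = mex{1,0} = 2
G(3) = mex{2,1,0} = 3
G(4) = mex{3,2,1} = 0
G(5) = mex{0,3,2} = 1
G(6) = mex{1,0,3,0} = 2
G(7) = mex{2,1,0,1} = 3
G(8) = mex{3,2,1,2} = 0
G(9) = mex{0,3,2,3} = 1
G(10) = mex{1,0,3,0} = 2
G(11) = mex{2,1,0,1} = 3
G(12) = mex{3,2,1,2} = 0
G(13) = mex{0,3,2,3} = 1
G(14) = mex{1,0,3,0} = 2
G(n+4) = G(n) holds for n = 0,…,5 (a full window of length max(S) = 6), so the sequence is purely periodic with period 4.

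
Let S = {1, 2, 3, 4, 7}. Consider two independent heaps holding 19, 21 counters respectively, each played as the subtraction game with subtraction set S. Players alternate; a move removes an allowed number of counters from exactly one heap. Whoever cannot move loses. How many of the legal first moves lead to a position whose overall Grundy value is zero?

3

All heaps use S = {1, 2, 3, 4, 7}:
G(0) = 0
G(1) = mex{0} = 1
G(2) = mex{1,0} = 2
G(3) = mex{2,1,0} = 3
G(4) = mex{3,2,1,0} = 4
G(5) = mex{4,3,2,1} = 0
G(6) = mex{0,4,3,2} = 1
G(7) = mex{1,0,4,3,0} = 2
G(8) = mex{2,1,0,4,1} = 3
G(9) = mex{3,2,1,0,2} = 4
G(10) = mex{4,3,2,1,3} = 0
G(11) = mex{0,4,3,2,4} = 1
G(12) = mex{1,0,4,3,0} = 2
G(13) = mex{2,1,0,4,1} = 3
G(14) = mex{3,2,1,0,2} = 4
G(15) = mex{4,3,2,1,3} = 0
G(16) = mex{0,4,3,2,4} = 1
G(17) = mex{1,0,4,3,0} = 2
G(18) = mex{2,1,0,4,1} = 3
G(19) = mex{3,2,1,0,2} = 4
G(20) = mex{4,3,2,1,3} = 0
G(21) = mex{0,4,3,2,4} = 1
Heap A: G(19) = 4.
Heap B: G(21) = 1.
Combined Grundy value = 4 ⊕ 1 = 5.
A winning move leaves total XOR = 0, i.e. changes one component's Grundy value g to g ⊕ X where X is the current total.
Heap A: need g' = 4⊕5 = 1. Options: 19−1→G=3, 19−2→G=2, 19−3→G=1, 19−4→G=0, 19−7→G=2. Hits: 1.
Heap B: need g' = 1⊕5 = 4. Options: 21−1→G=0, 21−2→G=4, 21−3→G=3, 21−4→G=2, 21−7→G=4. Hits: 2.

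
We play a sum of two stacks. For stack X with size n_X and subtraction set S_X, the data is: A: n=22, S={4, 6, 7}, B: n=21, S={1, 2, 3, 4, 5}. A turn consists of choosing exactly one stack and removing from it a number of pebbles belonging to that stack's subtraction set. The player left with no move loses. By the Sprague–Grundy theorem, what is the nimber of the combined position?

Stack A, S = {4, 6, 7}:
G(0) = 0
G(1) = mex{} = 0
G(2) = mex{} = 0
G(3) = mex{} = 0
G(4) = mex{0} = 1
G(5) = mex{0} = 1
G(6) = mex{0,0} = 1
G(7) = mex{0,0,0} = 1
G(8) = mex{1,0,0} = 2
G(9) = mex{1,0,0} = 2
G(10) = mex{1,1,0} = 2
G(11) = mex{1,1,1} = 0
G(12) = mex{2,1,1} = 0
G(13) = mex{2,1,1} = 0
G(14) = mex{2,2,1} = 0
G(15) = mex{0,2,2} = 1
G(16) = mex{0,2,2} = 1
G(17) = mex{0,0,2} = 1
G(18) = mex{0,0,0} = 1
G(19) = mex{1,0,0} = 2
G(20) = mex{1,0,0} = 2
G(21) = mex{1,1,0} = 2
G(22) = mex{1,1,1} = 0
G_A(22) = 0.
Stack B, S = {1, 2, 3, 4, 5}:
G(0) = 0
G(1) = mex{0} = 1
G(2) = mex{1,0} = 2
G(3) = mex{2,1,0} = 3
G(4) = mex{3,2,1,0} = 4
G(5) = mex{4,3,2,1,0} = 5
G(6) = mex{5,4,3,2,1} = 0
G(7) = mex{0,5,4,3,2} = 1
G(8) = mex{1,0,5,4,3} = 2
G(9) = mex{2,1,0,5,4} = 3
G(10) = mex{3,2,1,0,5} = 4
G(11) = mex{4,3,2,1,0} = 5
G(12) = mex{5,4,3,2,1} = 0
G(13) = mex{0,5,4,3,2} = 1
G(14) = mex{1,0,5,4,3} = 2
G(15) = mex{2,1,0,5,4} = 3
G(16) = mex{3,2,1,0,5} = 4
G(17) = mex{4,3,2,1,0} = 5
G(18) = mex{5,4,3,2,1} = 0
G(19) = mex{0,5,4,3,2} = 1
G(20) = mex{1,0,5,4,3} = 2
G(21) = mex{2,1,0,5,4} = 3
G_B(21) = 3.
Combined Grundy value = 0 ⊕ 3 = 3.

3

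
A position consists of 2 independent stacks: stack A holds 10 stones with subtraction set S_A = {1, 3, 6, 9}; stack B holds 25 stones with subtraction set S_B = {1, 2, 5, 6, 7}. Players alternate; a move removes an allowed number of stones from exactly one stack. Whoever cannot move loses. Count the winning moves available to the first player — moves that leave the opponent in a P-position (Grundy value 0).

2

Stack A, S = {1, 3, 6, 9}:
n :  0  1  2  3  4  5  6  7  8  9 10
G :  0  1  0  1  0  1  2  3  2  3  2
G_A(10) = 2.
Stack B, S = {1, 2, 5, 6, 7}:
G(0) = 0
G(1) = mex{0} = 1
G(2) = mex{1,0} = 2
G(3) = mex{2,1} = 0
G(4) = mex{0,2} = 1
G(5) = mex{1,0,0} = 2
G(6) = mex{2,1,1,0} = 3
G(7) = mex{3,2,2,1,0} = 4
G(8) = mex{4,3,0,2,1} = 5
G(9) = mex{5,4,1,0,2} = 3
G(10) = mex{3,5,2,1,0} = 4
G(11) = mex{4,3,3,2,1} = 0
G(12) = mex{0,4,4,3,2} = 1
G(13) = mex{1,0,5,4,3} = 2
G(14) = mex{2,1,3,5,4} = 0
G(15) = mex{0,2,4,3,5} = 1
G(16) = mex{1,0,0,4,3} = 2
G(17) = mex{2,1,1,0,4} = 3
G(18) = mex{3,2,2,1,0} = 4
G(19) = mex{4,3,0,2,1} = 5
G(20) = mex{5,4,1,0,2} = 3
G(21) = mex{3,5,2,1,0} = 4
G(22) = mex{4,3,3,2,1} = 0
G(23) = mex{0,4,4,3,2} = 1
G(24) = mex{1,0,5,4,3} = 2
G(25) = mex{2,1,3,5,4} = 0
G_B(25) = 0.
Combined Grundy value = 2 ⊕ 0 = 2.
A winning move leaves total XOR = 0, i.e. changes one component's Grundy value g to g ⊕ X where X is the current total.
Stack A: need g' = 2⊕2 = 0. Options: 10−1→G=3, 10−3→G=3, 10−6→G=0, 10−9→G=1. Hits: 1.
Stack B: need g' = 0⊕2 = 2. Options: 25−1→G=2, 25−2→G=1, 25−5→G=3, 25−6→G=5, 25−7→G=4. Hits: 1.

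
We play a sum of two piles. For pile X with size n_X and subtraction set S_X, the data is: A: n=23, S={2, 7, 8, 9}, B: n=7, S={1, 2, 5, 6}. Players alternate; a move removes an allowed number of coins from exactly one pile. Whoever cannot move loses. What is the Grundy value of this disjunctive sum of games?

Pile A, S = {2, 7, 8, 9}:
n :  0  1  2  3  4  5  6  7  8  9 10 11 12 13 14 15 16 17 18 19 20 21 22 23
G :  0  0  1  1  0  0  1  1  2  2  3  3  2  2  3  0  0  1  1  0  0  1  1  2
G_A(23) = 2.
Pile B, S = {1, 2, 5, 6}:
n : 0 1 2 3 4 5 6 7
G : 0 1 2 0 1 2 3 0
G_B(7) = 0.
Combined Grundy value = 2 ⊕ 0 = 2.

2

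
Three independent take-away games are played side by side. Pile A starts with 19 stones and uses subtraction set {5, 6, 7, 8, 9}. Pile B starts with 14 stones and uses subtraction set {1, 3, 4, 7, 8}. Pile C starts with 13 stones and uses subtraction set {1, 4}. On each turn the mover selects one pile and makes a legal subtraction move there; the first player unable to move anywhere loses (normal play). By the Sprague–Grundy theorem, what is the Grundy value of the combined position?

Pile A, S = {5, 6, 7, 8, 9}:
n :  0  1  2  3  4  5  6  7  8  9 10 11 12 13 14 15 16 17 18 19
G :  0  0  0  0  0  1  1  1  1  1  2  2  2  2  0  0  0  0  0  1
G_A(19) = 1.
Pile B, S = {1, 3, 4, 7, 8}:
G(0) = 0
G(1) = mex{0} = 1
G(2) = mex{1} = 0
G(3) = mex{0,0} = 1
G(4) = mex{1,1,0} = 2
G(5) = mex{2,0,1} = 3
G(6) = mex{3,1,0} = 2
G(7) = mex{2,2,1,0} = 3
G(8) = mex{3,3,2,1,0} = 4
G(9) = mex{4,2,3,0,1} = 5
G(10) = mex{5,3,2,1,0} = 4
G(11) = mex{4,4,3,2,1} = 0
G(12) = mex{0,5,4,3,2} = 1
G(13) = mex{1,4,5,2,3} = 0
G(14) = mex{0,0,4,3,2} = 1
G_B(14) = 1.
Pile C, S = {1, 4}:
G(0) = 0
G(1) = mex{0} = 1
G(2) = mex{1} = 0
G(3) = mex{0} = 1
G(4) = mex{1,0} = 2
G(5) = mex{2,1} = 0
G(6) = mex{0,0} = 1
G(7) = mex{1,1} = 0
G(8) = mex{0,2} = 1
G(9) = mex{1,0} = 2
G(10) = mex{2,1} = 0
G(11) = mex{0,0} = 1
G(12) = mex{1,1} = 0
G(13) = mex{0,2} = 1
G_C(13) = 1.
Combined Grundy value = 1 ⊕ 1 ⊕ 1 = 1.

1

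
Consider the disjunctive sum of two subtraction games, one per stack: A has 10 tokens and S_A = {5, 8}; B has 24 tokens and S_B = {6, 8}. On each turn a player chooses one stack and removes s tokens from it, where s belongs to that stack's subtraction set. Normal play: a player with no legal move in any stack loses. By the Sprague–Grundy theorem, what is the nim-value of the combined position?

Stack A, S = {5, 8}:
G(0) = 0
G(1) = mex{} = 0
G(2) = mex{} = 0
G(3) = mex{} = 0
G(4) = mex{} = 0
G(5) = mex{0} = 1
G(6) = mex{0} = 1
G(7) = mex{0} = 1
G(8) = mex{0,0} = 1
G(9) = mex{0,0} = 1
G(10) = mex{1,0} = 2
G_A(10) = 2.
Stack B, S = {6, 8}:
G(0) = 0
G(1) = mex{} = 0
G(2) = mex{} = 0
G(3) = mex{} = 0
G(4) = mex{} = 0
G(5) = mex{} = 0
G(6) = mex{0} = 1
G(7) = mex{0} = 1
G(8) = mex{0,0} = 1
G(9) = mex{0,0} = 1
G(10) = mex{0,0} = 1
G(11) = mex{0,0} = 1
G(12) = mex{1,0} = 2
G(13) = mex{1,0} = 2
G(14) = mex{1,1} = 0
G(15) = mex{1,1} = 0
G(16) = mex{1,1} = 0
G(17) = mex{1,1} = 0
G(18) = mex{2,1} = 0
G(19) = mex{2,1} = 0
G(20) = mex{0,2} = 1
G(21) = mex{0,2} = 1
G(22) = mex{0,0} = 1
G(23) = mex{0,0} = 1
G(24) = mex{0,0} = 1
G_B(24) = 1.
Combined Grundy value = 2 ⊕ 1 = 3.

3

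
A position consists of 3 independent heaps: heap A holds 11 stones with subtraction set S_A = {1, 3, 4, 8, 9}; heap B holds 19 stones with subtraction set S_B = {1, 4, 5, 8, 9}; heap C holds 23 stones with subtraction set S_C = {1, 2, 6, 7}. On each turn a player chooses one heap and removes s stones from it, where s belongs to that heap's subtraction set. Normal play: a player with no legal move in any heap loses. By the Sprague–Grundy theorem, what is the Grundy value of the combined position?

5

Heap A, S = {1, 3, 4, 8, 9}:
G(0) = 0
G(1) = mex{0} = 1
G(2) = mex{1} = 0
G(3) = mex{0,0} = 1
G(4) = mex{1,1,0} = 2
G(5) = mex{2,0,1} = 3
G(6) = mex{3,1,0} = 2
G(7) = mex{2,2,1} = 0
G(8) = mex{0,3,2,0} = 1
G(9) = mex{1,2,3,1,0} = 4
G(10) = mex{4,0,2,0,1} = 3
G(11) = mex{3,1,0,1,0} = 2
G_A(11) = 2.
Heap B, S = {1, 4, 5, 8, 9}:
G(0) = 0
G(1) = mex{0} = 1
G(2) = mex{1} = 0
G(3) = mex{0} = 1
G(4) = mex{1,0} = 2
G(5) = mex{2,1,0} = 3
G(6) = mex{3,0,1} = 2
G(7) = mex{2,1,0} = 3
G(8) = mex{3,2,1,0} = 4
G(9) = mex{4,3,2,1,0} = 5
G(10) = mex{5,2,3,0,1} = 4
G(11) = mex{4,3,2,1,0} = 5
G(12) = mex{5,4,3,2,1} = 0
G(13) = mex{0,5,4,3,2} = 1
G(14) = mex{1,4,5,2,3} = 0
G(15) = mex{0,5,4,3,2} = 1
G(16) = mex{1,0,5,4,3} = 2
G(17) = mex{2,1,0,5,4} = 3
G(18) = mex{3,0,1,4,5} = 2
G(19) = mex{2,1,0,5,4} = 3
G_B(19) = 3.
Heap C, S = {1, 2, 6, 7}:
n :  0  1  2  3  4  5  6  7  8  9 10 11 12 13 14 15 16 17 18 19 20 21 22 23
G :  0  1  2  0  1  2  3  4  0  1  2  0  1  2  3  4  0  1  2  0  1  2  3  4
G_C(23) = 4.
Combined Grundy value = 2 ⊕ 3 ⊕ 4 = 5.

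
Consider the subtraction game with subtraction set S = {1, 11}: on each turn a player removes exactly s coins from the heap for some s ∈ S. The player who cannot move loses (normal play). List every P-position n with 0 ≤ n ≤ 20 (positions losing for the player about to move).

0, 2, 4, 6, 8, 10, 12, 14, 16, 18, 20

G(0) = 0
G(1) = mex{0} = 1
G(2) = mex{1} = 0
G(3) = mex{0} = 1
G(4) = mex{1} = 0
G(5) = mex{0} = 1
G(6) = mex{1} = 0
G(7) = mex{0} = 1
G(8) = mex{1} = 0
G(9) = mex{0} = 1
G(10) = mex{1} = 0
G(11) = mex{0,0} = 1
G(12) = mex{1,1} = 0
G(13) = mex{0,0} = 1
G(14) = mex{1,1} = 0
G(15) = mex{0,0} = 1
G(16) = mex{1,1} = 0
G(17) = mex{0,0} = 1
G(18) = mex{1,1} = 0
G(19) = mex{0,0} = 1
G(20) = mex{1,1} = 0
P-positions are exactly the n with G(n) = 0.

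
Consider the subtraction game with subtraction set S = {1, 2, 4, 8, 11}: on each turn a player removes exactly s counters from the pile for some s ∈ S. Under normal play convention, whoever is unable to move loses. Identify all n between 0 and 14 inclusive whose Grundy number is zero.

0, 3, 6, 9, 12

G(0) = 0
G(1) = mex{0} = 1
G(2) = mex{1,0} = 2
G(3) = mex{2,1} = 0
G(4) = mex{0,2,0} = 1
G(5) = mex{1,0,1} = 2
G(6) = mex{2,1,2} = 0
G(7) = mex{0,2,0} = 1
G(8) = mex{1,0,1,0} = 2
G(9) = mex{2,1,2,1} = 0
G(10) = mex{0,2,0,2} = 1
G(11) = mex{1,0,1,0,0} = 2
G(12) = mex{2,1,2,1,1} = 0
G(13) = mex{0,2,0,2,2} = 1
G(14) = mex{1,0,1,0,0} = 2
P-positions are exactly the n with G(n) = 0.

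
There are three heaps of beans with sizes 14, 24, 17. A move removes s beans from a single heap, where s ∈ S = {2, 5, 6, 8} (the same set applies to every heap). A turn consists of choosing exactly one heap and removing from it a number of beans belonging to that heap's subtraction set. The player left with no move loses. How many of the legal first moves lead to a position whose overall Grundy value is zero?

All heaps use S = {2, 5, 6, 8}:
n :  0  1  2  3  4  5  6  7  8  9 10 11 12 13 14 15 16 17 18 19 20 21 22 23 24
G :  0  0  1  1  0  2  1  3  2  2  3  0  2  1  0  0  1  1  0  2  1  3  2  2  3
Heap A: G(14) = 0.
Heap B: G(24) = 3.
Heap C: G(17) = 1.
Combined Grundy value = 0 ⊕ 3 ⊕ 1 = 2.
A winning move leaves total XOR = 0, i.e. changes one component's Grundy value g to g ⊕ X where X is the current total.
Heap A: need g' = 0⊕2 = 2. Options: 14−2→G=2, 14−5→G=2, 14−6→G=2, 14−8→G=1. Hits: 3.
Heap B: need g' = 3⊕2 = 1. Options: 24−2→G=2, 24−5→G=2, 24−6→G=0, 24−8→G=1. Hits: 1.
Heap C: need g' = 1⊕2 = 3. Options: 17−2→G=0, 17−5→G=2, 17−6→G=0, 17−8→G=2. Hits: 0.

4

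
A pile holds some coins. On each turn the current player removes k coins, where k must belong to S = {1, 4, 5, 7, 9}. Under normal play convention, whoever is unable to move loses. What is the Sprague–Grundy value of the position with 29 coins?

n :  0  1  2  3  4  5  6  7  8  9 10 11 12 13 14 15 16 17 18 19 20 21 22 23 24 25 26 27 28 29
G :  0  1  0  1  2  3  2  3  0  1  0  1  2  3  2  3  0  1  0  1  2  3  2  3  0  1  0  1  2  3

3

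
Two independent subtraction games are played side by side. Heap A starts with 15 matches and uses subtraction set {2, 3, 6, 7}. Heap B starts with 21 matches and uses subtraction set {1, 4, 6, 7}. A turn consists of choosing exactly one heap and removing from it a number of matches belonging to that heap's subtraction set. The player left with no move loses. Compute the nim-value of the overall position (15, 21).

0

Heap A, S = {2, 3, 6, 7}:
G(0) = 0
G(1) = mex{} = 0
G(2) = mex{0} = 1
G(3) = mex{0,0} = 1
G(4) = mex{1,0} = 2
G(5) = mex{1,1} = 0
G(6) = mex{2,1,0} = 3
G(7) = mex{0,2,0,0} = 1
G(8) = mex{3,0,1,0} = 2
G(9) = mex{1,3,1,1} = 0
G(10) = mex{2,1,2,1} = 0
G(11) = mex{0,2,0,2} = 1
G(12) = mex{0,0,3,0} = 1
G(13) = mex{1,0,1,3} = 2
G(14) = mex{1,1,2,1} = 0
G(15) = mex{2,1,0,2} = 3
G_A(15) = 3.
Heap B, S = {1, 4, 6, 7}:
G(0) = 0
G(1) = mex{0} = 1
G(2) = mex{1} = 0
G(3) = mex{0} = 1
G(4) = mex{1,0} = 2
G(5) = mex{2,1} = 0
G(6) = mex{0,0,0} = 1
G(7) = mex{1,1,1,0} = 2
G(8) = mex{2,2,0,1} = 3
G(9) = mex{3,0,1,0} = 2
G(10) = mex{2,1,2,1} = 0
G(11) = mex{0,2,0,2} = 1
G(12) = mex{1,3,1,0} = 2
G(13) = mex{2,2,2,1} = 0
G(14) = mex{0,0,3,2} = 1
G(15) = mex{1,1,2,3} = 0
G(16) = mex{0,2,0,2} = 1
G(17) = mex{1,0,1,0} = 2
G(18) = mex{2,1,2,1} = 0
G(19) = mex{0,0,0,2} = 1
G(20) = mex{1,1,1,0} = 2
G(21) = mex{2,2,0,1} = 3
G_B(21) = 3.
Combined Grundy value = 3 ⊕ 3 = 0.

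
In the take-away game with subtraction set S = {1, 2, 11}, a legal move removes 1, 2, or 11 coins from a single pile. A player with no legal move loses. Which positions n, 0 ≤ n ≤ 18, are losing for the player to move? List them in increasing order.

n :  0  1  2  3  4  5  6  7  8  9 10 11 12 13 14 15 16 17 18
G :  0  1  2  0  1  2  0  1  2  0  1  2  0  1  2  0  1  2  0
P-positions are exactly the n with G(n) = 0.

0, 3, 6, 9, 12, 15, 18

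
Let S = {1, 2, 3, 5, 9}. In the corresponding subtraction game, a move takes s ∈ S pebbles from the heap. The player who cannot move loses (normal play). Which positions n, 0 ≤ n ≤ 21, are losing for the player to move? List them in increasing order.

0, 4, 8, 12, 16, 20

G(0) = 0
G(1) = mex{0} = 1
G(2) = mex{1,0} = 2
G(3) = mex{2,1,0} = 3
G(4) = mex{3,2,1} = 0
G(5) = mex{0,3,2,0} = 1
G(6) = mex{1,0,3,1} = 2
G(7) = mex{2,1,0,2} = 3
G(8) = mex{3,2,1,3} = 0
G(9) = mex{0,3,2,0,0} = 1
G(10) = mex{1,0,3,1,1} = 2
G(11) = mex{2,1,0,2,2} = 3
G(12) = mex{3,2,1,3,3} = 0
G(13) = mex{0,3,2,0,0} = 1
G(14) = mex{1,0,3,1,1} = 2
G(15) = mex{2,1,0,2,2} = 3
G(16) = mex{3,2,1,3,3} = 0
G(17) = mex{0,3,2,0,0} = 1
G(18) = mex{1,0,3,1,1} = 2
G(19) = mex{2,1,0,2,2} = 3
G(20) = mex{3,2,1,3,3} = 0
G(21) = mex{0,3,2,0,0} = 1
P-positions are exactly the n with G(n) = 0.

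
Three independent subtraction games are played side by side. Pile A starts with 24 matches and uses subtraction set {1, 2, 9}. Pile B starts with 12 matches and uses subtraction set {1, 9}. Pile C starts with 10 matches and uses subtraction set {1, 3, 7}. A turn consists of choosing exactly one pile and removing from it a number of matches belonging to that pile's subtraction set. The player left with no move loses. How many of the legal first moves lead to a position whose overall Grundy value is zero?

Pile A, S = {1, 2, 9}:
G(0) = 0
G(1) = mex{0} = 1
G(2) = mex{1,0} = 2
G(3) = mex{2,1} = 0
G(4) = mex{0,2} = 1
G(5) = mex{1,0} = 2
G(6) = mex{2,1} = 0
G(7) = mex{0,2} = 1
G(8) = mex{1,0} = 2
G(9) = mex{2,1,0} = 3
G(10) = mex{3,2,1} = 0
G(11) = mex{0,3,2} = 1
G(12) = mex{1,0,0} = 2
G(13) = mex{2,1,1} = 0
G(14) = mex{0,2,2} = 1
G(15) = mex{1,0,0} = 2
G(16) = mex{2,1,1} = 0
G(17) = mex{0,2,2} = 1
G(18) = mex{1,0,3} = 2
G(19) = mex{2,1,0} = 3
G(20) = mex{3,2,1} = 0
G(21) = mex{0,3,2} = 1
G(22) = mex{1,0,0} = 2
G(23) = mex{2,1,1} = 0
G(24) = mex{0,2,2} = 1
G_A(24) = 1.
Pile B, S = {1, 9}:
G(0) = 0
G(1) = mex{0} = 1
G(2) = mex{1} = 0
G(3) = mex{0} = 1
G(4) = mex{1} = 0
G(5) = mex{0} = 1
G(6) = mex{1} = 0
G(7) = mex{0} = 1
G(8) = mex{1} = 0
G(9) = mex{0,0} = 1
G(10) = mex{1,1} = 0
G(11) = mex{0,0} = 1
G(12) = mex{1,1} = 0
G_B(12) = 0.
Pile C, S = {1, 3, 7}:
G(0) = 0
G(1) = mex{0} = 1
G(2) = mex{1} = 0
G(3) = mex{0,0} = 1
G(4) = mex{1,1} = 0
G(5) = mex{0,0} = 1
G(6) = mex{1,1} = 0
G(7) = mex{0,0,0} = 1
G(8) = mex{1,1,1} = 0
G(9) = mex{0,0,0} = 1
G(10) = mex{1,1,1} = 0
G_C(10) = 0.
Combined Grundy value = 1 ⊕ 0 ⊕ 0 = 1.
A winning move leaves total XOR = 0, i.e. changes one component's Grundy value g to g ⊕ X where X is the current total.
Pile A: need g' = 1⊕1 = 0. Options: 24−1→G=0, 24−2→G=2, 24−9→G=2. Hits: 1.
Pile B: need g' = 0⊕1 = 1. Options: 12−1→G=1, 12−9→G=1. Hits: 2.
Pile C: need g' = 0⊕1 = 1. Options: 10−1→G=1, 10−3→G=1, 10−7→G=1. Hits: 3.

6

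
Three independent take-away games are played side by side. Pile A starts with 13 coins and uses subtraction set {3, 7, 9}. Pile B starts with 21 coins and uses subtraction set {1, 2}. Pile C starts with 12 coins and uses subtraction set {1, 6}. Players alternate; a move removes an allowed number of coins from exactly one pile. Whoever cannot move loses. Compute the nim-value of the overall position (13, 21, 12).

Pile A, S = {3, 7, 9}:
n :  0  1  2  3  4  5  6  7  8  9 10 11 12 13
G :  0  0  0  1  1  1  0  2  2  1  3  3  0  2
G_A(13) = 2.
Pile B, S = {1, 2}:
G(0) = 0
G(1) = mex{0} = 1
G(2) = mex{1,0} = 2
G(3) = mex{2,1} = 0
G(4) = mex{0,2} = 1
G(5) = mex{1,0} = 2
G(6) = mex{2,1} = 0
G(7) = mex{0,2} = 1
G(8) = mex{1,0} = 2
G(9) = mex{2,1} = 0
G(10) = mex{0,2} = 1
G(11) = mex{1,0} = 2
G(12) = mex{2,1} = 0
G(13) = mex{0,2} = 1
G(14) = mex{1,0} = 2
G(15) = mex{2,1} = 0
G(16) = mex{0,2} = 1
G(17) = mex{1,0} = 2
G(18) = mex{2,1} = 0
G(19) = mex{0,2} = 1
G(20) = mex{1,0} = 2
G(21) = mex{2,1} = 0
G_B(21) = 0.
Pile C, S = {1, 6}:
n :  0  1  2  3  4  5  6  7  8  9 10 11 12
G :  0  1  0  1  0  1  2  0  1  0  1  0  1
G_C(12) = 1.
Combined Grundy value = 2 ⊕ 0 ⊕ 1 = 3.

3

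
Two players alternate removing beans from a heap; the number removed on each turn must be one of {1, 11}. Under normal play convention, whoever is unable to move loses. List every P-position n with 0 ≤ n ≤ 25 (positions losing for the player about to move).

0, 2, 4, 6, 8, 10, 12, 14, 16, 18, 20, 22, 24

n :  0  1  2  3  4  5  6  7  8  9 10 11 12 13 14 15 16 17 18 19 20 21 22 23 24 25
G :  0  1  0  1  0  1  0  1  0  1  0  1  0  1  0  1  0  1  0  1  0  1  0  1  0  1
P-positions are exactly the n with G(n) = 0.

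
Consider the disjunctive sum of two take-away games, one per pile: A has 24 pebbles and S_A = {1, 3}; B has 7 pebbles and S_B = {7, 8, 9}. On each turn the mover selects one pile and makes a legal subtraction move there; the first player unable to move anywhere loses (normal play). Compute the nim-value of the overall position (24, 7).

Pile A, S = {1, 3}:
n :  0  1  2  3  4  5  6  7  8  9 10 11 12 13 14 15 16 17 18 19 20 21 22 23 24
G :  0  1  0  1  0  1  0  1  0  1  0  1  0  1  0  1  0  1  0  1  0  1  0  1  0
G_A(24) = 0.
Pile B, S = {7, 8, 9}:
G(0) = 0
G(1) = mex{} = 0
G(2) = mex{} = 0
G(3) = mex{} = 0
G(4) = mex{} = 0
G(5) = mex{} = 0
G(6) = mex{} = 0
G(7) = mex{0} = 1
G_B(7) = 1.
Combined Grundy value = 0 ⊕ 1 = 1.

1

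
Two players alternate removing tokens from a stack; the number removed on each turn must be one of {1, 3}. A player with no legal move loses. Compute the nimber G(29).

G(0) = 0
G(1) = mex{0} = 1
G(2) = mex{1} = 0
G(3) = mex{0,0} = 1
G(4) = mex{1,1} = 0
G(5) = mex{0,0} = 1
G(6) = mex{1,1} = 0
G(7) = mex{0,0} = 1
G(8) = mex{1,1} = 0
G(9) = mex{0,0} = 1
G(10) = mex{1,1} = 0
G(11) = mex{0,0} = 1
G(12) = mex{1,1} = 0
G(13) = mex{0,0} = 1
G(14) = mex{1,1} = 0
G(15) = mex{0,0} = 1
G(16) = mex{1,1} = 0
G(17) = mex{0,0} = 1
G(18) = mex{1,1} = 0
G(19) = mex{0,0} = 1
G(20) = mex{1,1} = 0
G(21) = mex{0,0} = 1
G(22) = mex{1,1} = 0
G(23) = mex{0,0} = 1
G(24) = mex{1,1} = 0
G(25) = mex{0,0} = 1
G(26) = mex{1,1} = 0
G(27) = mex{0,0} = 1
G(28) = mex{1,1} = 0
G(29) = mex{0,0} = 1

1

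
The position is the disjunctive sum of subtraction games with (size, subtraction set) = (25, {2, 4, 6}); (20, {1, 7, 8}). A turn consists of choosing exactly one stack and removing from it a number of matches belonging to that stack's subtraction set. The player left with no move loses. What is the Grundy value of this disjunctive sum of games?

1

Stack A, S = {2, 4, 6}:
n :  0  1  2  3  4  5  6  7  8  9 10 11 12 13 14 15 16 17 18 19 20 21 22 23 24 25
G :  0  0  1  1  2  2  3  3  0  0  1  1  2  2  3  3  0  0  1  1  2  2  3  3  0  0
G_A(25) = 0.
Stack B, S = {1, 7, 8}:
n :  0  1  2  3  4  5  6  7  8  9 10 11 12 13 14 15 16 17 18 19 20
G :  0  1  0  1  0  1  0  1  2  3  2  3  2  3  2  0  1  0  1  0  1
G_B(20) = 1.
Combined Grundy value = 0 ⊕ 1 = 1.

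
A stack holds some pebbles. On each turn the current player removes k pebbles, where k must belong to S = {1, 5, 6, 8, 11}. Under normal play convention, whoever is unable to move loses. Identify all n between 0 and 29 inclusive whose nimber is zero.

0, 2, 4, 14, 16, 18, 28

n :  0  1  2  3  4  5  6  7  8  9 10 11 12 13 14 15 16 17 18 19 20 21 22 23 24 25 26 27 28 29
G :  0  1  0  1  0  1  2  3  2  3  2  3  4  5  0  1  0  1  0  1  2  3  2  3  2  3  4  5  0  1
P-positions are exactly the n with G(n) = 0.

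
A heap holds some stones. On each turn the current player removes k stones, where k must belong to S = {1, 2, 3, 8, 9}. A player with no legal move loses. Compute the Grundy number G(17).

3

G(0) = 0
G(1) = mex{0} = 1
G(2) = mex{1,0} = 2
G(3) = mex{2,1,0} = 3
G(4) = mex{3,2,1} = 0
G(5) = mex{0,3,2} = 1
G(6) = mex{1,0,3} = 2
G(7) = mex{2,1,0} = 3
G(8) = mex{3,2,1,0} = 4
G(9) = mex{4,3,2,1,0} = 5
G(10) = mex{5,4,3,2,1} = 0
G(11) = mex{0,5,4,3,2} = 1
G(12) = mex{1,0,5,0,3} = 2
G(13) = mex{2,1,0,1,0} = 3
G(14) = mex{3,2,1,2,1} = 0
G(15) = mex{0,3,2,3,2} = 1
G(16) = mex{1,0,3,4,3} = 2
G(17) = mex{2,1,0,5,4} = 3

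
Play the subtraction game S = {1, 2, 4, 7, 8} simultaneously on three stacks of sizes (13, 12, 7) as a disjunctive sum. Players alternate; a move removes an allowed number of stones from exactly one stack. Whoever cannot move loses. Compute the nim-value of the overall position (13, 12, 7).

0

All stacks use S = {1, 2, 4, 7, 8}:
G(0) = 0
G(1) = mex{0} = 1
G(2) = mex{1,0} = 2
G(3) = mex{2,1} = 0
G(4) = mex{0,2,0} = 1
G(5) = mex{1,0,1} = 2
G(6) = mex{2,1,2} = 0
G(7) = mex{0,2,0,0} = 1
G(8) = mex{1,0,1,1,0} = 2
G(9) = mex{2,1,2,2,1} = 0
G(10) = mex{0,2,0,0,2} = 1
G(11) = mex{1,0,1,1,0} = 2
G(12) = mex{2,1,2,2,1} = 0
G(13) = mex{0,2,0,0,2} = 1
Stack A: G(13) = 1.
Stack B: G(12) = 0.
Stack C: G(7) = 1.
Combined Grundy value = 1 ⊕ 0 ⊕ 1 = 0.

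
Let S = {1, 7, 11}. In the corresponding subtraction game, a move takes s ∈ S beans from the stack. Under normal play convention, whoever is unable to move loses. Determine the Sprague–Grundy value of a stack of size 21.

1

G(0) = 0
G(1) = mex{0} = 1
G(2) = mex{1} = 0
G(3) = mex{0} = 1
G(4) = mex{1} = 0
G(5) = mex{0} = 1
G(6) = mex{1} = 0
G(7) = mex{0,0} = 1
G(8) = mex{1,1} = 0
G(9) = mex{0,0} = 1
G(10) = mex{1,1} = 0
G(11) = mex{0,0,0} = 1
G(12) = mex{1,1,1} = 0
G(13) = mex{0,0,0} = 1
G(14) = mex{1,1,1} = 0
G(15) = mex{0,0,0} = 1
G(16) = mex{1,1,1} = 0
G(17) = mex{0,0,0} = 1
G(18) = mex{1,1,1} = 0
G(19) = mex{0,0,0} = 1
G(20) = mex{1,1,1} = 0
G(21) = mex{0,0,0} = 1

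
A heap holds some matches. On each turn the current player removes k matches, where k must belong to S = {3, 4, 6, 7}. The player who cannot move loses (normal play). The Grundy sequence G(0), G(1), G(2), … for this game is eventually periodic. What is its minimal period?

G(0) = 0
G(1) = mex{} = 0
G(2) = mex{} = 0
G(3) = mex{0} = 1
G(4) = mex{0,0} = 1
G(5) = mex{0,0} = 1
G(6) = mex{1,0,0} = 2
G(7) = mex{1,1,0,0} = 2
G(8) = mex{1,1,0,0} = 2
G(9) = mex{2,1,1,0} = 3
G(10) = mex{2,2,1,1} = 0
G(11) = mex{2,2,1,1} = 0
G(12) = mex{3,2,2,1} = 0
G(13) = mex{0,3,2,2} = 1
G(14) = mex{0,0,2,2} = 1
G(15) = mex{0,0,3,2} = 1
G(16) = mex{1,0,0,3} = 2
G(17) = mex{1,1,0,0} = 2
G(18) = mex{1,1,0,0} = 2
G(19) = mex{2,1,1,0} = 3
G(20) = mex{2,2,1,1} = 0
G(21) = mex{2,2,1,1} = 0
G(n+10) = G(n) holds for n = 0,…,6 (a full window of length max(S) = 7), so the sequence is purely periodic with period 10.

10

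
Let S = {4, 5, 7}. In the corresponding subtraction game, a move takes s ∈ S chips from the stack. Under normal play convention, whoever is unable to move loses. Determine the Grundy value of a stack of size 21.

n :  0  1  2  3  4  5  6  7  8  9 10 11 12 13 14 15 16 17 18 19 20 21
G :  0  0  0  0  1  1  1  1  2  2  2  0  0  0  0  1  1  1  1  2  2  2

2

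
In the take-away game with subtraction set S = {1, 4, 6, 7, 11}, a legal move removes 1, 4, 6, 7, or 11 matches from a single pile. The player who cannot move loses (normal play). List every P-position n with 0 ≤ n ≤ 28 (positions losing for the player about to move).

G(0) = 0
G(1) = mex{0} = 1
G(2) = mex{1} = 0
G(3) = mex{0} = 1
G(4) = mex{1,0} = 2
G(5) = mex{2,1} = 0
G(6) = mex{0,0,0} = 1
G(7) = mex{1,1,1,0} = 2
G(8) = mex{2,2,0,1} = 3
G(9) = mex{3,0,1,0} = 2
G(10) = mex{2,1,2,1} = 0
G(11) = mex{0,2,0,2,0} = 1
G(12) = mex{1,3,1,0,1} = 2
G(13) = mex{2,2,2,1,0} = 3
G(14) = mex{3,0,3,2,1} = 4
G(15) = mex{4,1,2,3,2} = 0
G(16) = mex{0,2,0,2,0} = 1
G(17) = mex{1,3,1,0,1} = 2
G(18) = mex{2,4,2,1,2} = 0
G(19) = mex{0,0,3,2,3} = 1
G(20) = mex{1,1,4,3,2} = 0
G(21) = mex{0,2,0,4,0} = 1
G(22) = mex{1,0,1,0,1} = 2
G(23) = mex{2,1,2,1,2} = 0
G(24) = mex{0,0,0,2,3} = 1
G(25) = mex{1,1,1,0,4} = 2
G(26) = mex{2,2,0,1,0} = 3
G(27) = mex{3,0,1,0,1} = 2
G(28) = mex{2,1,2,1,2} = 0
P-positions are exactly the n with G(n) = 0.

0, 2, 5, 10, 15, 18, 20, 23, 28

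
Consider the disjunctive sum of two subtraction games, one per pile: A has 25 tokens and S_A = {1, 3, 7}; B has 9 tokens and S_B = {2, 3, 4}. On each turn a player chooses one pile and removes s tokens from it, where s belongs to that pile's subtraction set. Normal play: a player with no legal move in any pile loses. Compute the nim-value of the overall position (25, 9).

Pile A, S = {1, 3, 7}:
G(0) = 0
G(1) = mex{0} = 1
G(2) = mex{1} = 0
G(3) = mex{0,0} = 1
G(4) = mex{1,1} = 0
G(5) = mex{0,0} = 1
G(6) = mex{1,1} = 0
G(7) = mex{0,0,0} = 1
G(8) = mex{1,1,1} = 0
G(9) = mex{0,0,0} = 1
G(10) = mex{1,1,1} = 0
G(11) = mex{0,0,0} = 1
G(12) = mex{1,1,1} = 0
G(13) = mex{0,0,0} = 1
G(14) = mex{1,1,1} = 0
G(15) = mex{0,0,0} = 1
G(16) = mex{1,1,1} = 0
G(17) = mex{0,0,0} = 1
G(18) = mex{1,1,1} = 0
G(19) = mex{0,0,0} = 1
G(20) = mex{1,1,1} = 0
G(21) = mex{0,0,0} = 1
G(22) = mex{1,1,1} = 0
G(23) = mex{0,0,0} = 1
G(24) = mex{1,1,1} = 0
G(25) = mex{0,0,0} = 1
G_A(25) = 1.
Pile B, S = {2, 3, 4}:
G(0) = 0
G(1) = mex{} = 0
G(2) = mex{0} = 1
G(3) = mex{0,0} = 1
G(4) = mex{1,0,0} = 2
G(5) = mex{1,1,0} = 2
G(6) = mex{2,1,1} = 0
G(7) = mex{2,2,1} = 0
G(8) = mex{0,2,2} = 1
G(9) = mex{0,0,2} = 1
G_B(9) = 1.
Combined Grundy value = 1 ⊕ 1 = 0.

0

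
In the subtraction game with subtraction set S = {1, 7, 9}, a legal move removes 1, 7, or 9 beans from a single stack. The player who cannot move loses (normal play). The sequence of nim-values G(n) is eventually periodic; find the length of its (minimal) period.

G(0) = 0
G(1) = mex{0} = 1
G(2) = mex{1} = 0
G(3) = mex{0} = 1
G(4) = mex{1} = 0
G(5) = mex{0} = 1
G(6) = mex{1} = 0
G(7) = mex{0,0} = 1
G(8) = mex{1,1} = 0
G(9) = mex{0,0,0} = 1
G(10) = mex{1,1,1} = 0
G(11) = mex{0,0,0} = 1
G(12) = mex{1,1,1} = 0
G(13) = mex{0,0,0} = 1
G(14) = mex{1,1,1} = 0
G(n+2) = G(n) holds for n = 0,…,8 (a full window of length max(S) = 9), so the sequence is purely periodic with period 2.

2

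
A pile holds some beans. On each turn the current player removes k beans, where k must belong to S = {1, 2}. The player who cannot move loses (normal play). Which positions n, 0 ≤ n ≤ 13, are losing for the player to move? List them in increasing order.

G(0) = 0
G(1) = mex{0} = 1
G(2) = mex{1,0} = 2
G(3) = mex{2,1} = 0
G(4) = mex{0,2} = 1
G(5) = mex{1,0} = 2
G(6) = mex{2,1} = 0
G(7) = mex{0,2} = 1
G(8) = mex{1,0} = 2
G(9) = mex{2,1} = 0
G(10) = mex{0,2} = 1
G(11) = mex{1,0} = 2
G(12) = mex{2,1} = 0
G(13) = mex{0,2} = 1
P-positions are exactly the n with G(n) = 0.

0, 3, 6, 9, 12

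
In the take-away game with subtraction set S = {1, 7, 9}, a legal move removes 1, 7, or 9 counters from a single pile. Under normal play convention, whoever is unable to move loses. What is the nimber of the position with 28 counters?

G(0) = 0
G(1) = mex{0} = 1
G(2) = mex{1} = 0
G(3) = mex{0} = 1
G(4) = mex{1} = 0
G(5) = mex{0} = 1
G(6) = mex{1} = 0
G(7) = mex{0,0} = 1
G(8) = mex{1,1} = 0
G(9) = mex{0,0,0} = 1
G(10) = mex{1,1,1} = 0
G(11) = mex{0,0,0} = 1
G(12) = mex{1,1,1} = 0
G(13) = mex{0,0,0} = 1
G(14) = mex{1,1,1} = 0
G(15) = mex{0,0,0} = 1
G(16) = mex{1,1,1} = 0
G(17) = mex{0,0,0} = 1
G(18) = mex{1,1,1} = 0
G(19) = mex{0,0,0} = 1
G(20) = mex{1,1,1} = 0
G(21) = mex{0,0,0} = 1
G(22) = mex{1,1,1} = 0
G(23) = mex{0,0,0} = 1
G(24) = mex{1,1,1} = 0
G(25) = mex{0,0,0} = 1
G(26) = mex{1,1,1} = 0
G(27) = mex{0,0,0} = 1
G(28) = mex{1,1,1} = 0

0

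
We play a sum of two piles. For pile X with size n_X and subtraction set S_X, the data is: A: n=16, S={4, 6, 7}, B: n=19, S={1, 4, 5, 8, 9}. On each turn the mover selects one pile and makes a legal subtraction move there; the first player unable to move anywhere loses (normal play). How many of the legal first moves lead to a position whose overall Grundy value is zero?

1

Pile A, S = {4, 6, 7}:
G(0) = 0
G(1) = mex{} = 0
G(2) = mex{} = 0
G(3) = mex{} = 0
G(4) = mex{0} = 1
G(5) = mex{0} = 1
G(6) = mex{0,0} = 1
G(7) = mex{0,0,0} = 1
G(8) = mex{1,0,0} = 2
G(9) = mex{1,0,0} = 2
G(10) = mex{1,1,0} = 2
G(11) = mex{1,1,1} = 0
G(12) = mex{2,1,1} = 0
G(13) = mex{2,1,1} = 0
G(14) = mex{2,2,1} = 0
G(15) = mex{0,2,2} = 1
G(16) = mex{0,2,2} = 1
G_A(16) = 1.
Pile B, S = {1, 4, 5, 8, 9}:
n :  0  1  2  3  4  5  6  7  8  9 10 11 12 13 14 15 16 17 18 19
G :  0  1  0  1  2  3  2  3  4  5  4  5  0  1  0  1  2  3  2  3
G_B(19) = 3.
Combined Grundy value = 1 ⊕ 3 = 2.
A winning move leaves total XOR = 0, i.e. changes one component's Grundy value g to g ⊕ X where X is the current total.
Pile A: need g' = 1⊕2 = 3. Options: 16−4→G=0, 16−6→G=2, 16−7→G=2. Hits: 0.
Pile B: need g' = 3⊕2 = 1. Options: 19−1→G=2, 19−4→G=1, 19−5→G=0, 19−8→G=5, 19−9→G=4. Hits: 1.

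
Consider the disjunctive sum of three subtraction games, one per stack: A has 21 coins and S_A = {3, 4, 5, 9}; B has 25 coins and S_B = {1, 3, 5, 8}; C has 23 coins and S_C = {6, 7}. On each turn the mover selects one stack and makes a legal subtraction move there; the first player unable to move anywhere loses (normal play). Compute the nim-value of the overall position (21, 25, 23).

1

Stack A, S = {3, 4, 5, 9}:
G(0) = 0
G(1) = mex{} = 0
G(2) = mex{} = 0
G(3) = mex{0} = 1
G(4) = mex{0,0} = 1
G(5) = mex{0,0,0} = 1
G(6) = mex{1,0,0} = 2
G(7) = mex{1,1,0} = 2
G(8) = mex{1,1,1} = 0
G(9) = mex{2,1,1,0} = 3
G(10) = mex{2,2,1,0} = 3
G(11) = mex{0,2,2,0} = 1
G(12) = mex{3,0,2,1} = 4
G(13) = mex{3,3,0,1} = 2
G(14) = mex{1,3,3,1} = 0
G(15) = mex{4,1,3,2} = 0
G(16) = mex{2,4,1,2} = 0
G(17) = mex{0,2,4,0} = 1
G(18) = mex{0,0,2,3} = 1
G(19) = mex{0,0,0,3} = 1
G(20) = mex{1,0,0,1} = 2
G(21) = mex{1,1,0,4} = 2
G_A(21) = 2.
Stack B, S = {1, 3, 5, 8}:
n :  0  1  2  3  4  5  6  7  8  9 10 11 12 13 14 15 16 17 18 19 20 21 22 23 24 25
G :  0  1  0  1  0  1  0  1  2  3  2  3  2  0  1  0  1  0  1  0  1  2  3  2  3  2
G_B(25) = 2.
Stack C, S = {6, 7}:
G(0) = 0
G(1) = mex{} = 0
G(2) = mex{} = 0
G(3) = mex{} = 0
G(4) = mex{} = 0
G(5) = mex{} = 0
G(6) = mex{0} = 1
G(7) = mex{0,0} = 1
G(8) = mex{0,0} = 1
G(9) = mex{0,0} = 1
G(10) = mex{0,0} = 1
G(11) = mex{0,0} = 1
G(12) = mex{1,0} = 2
G(13) = mex{1,1} = 0
G(14) = mex{1,1} = 0
G(15) = mex{1,1} = 0
G(16) = mex{1,1} = 0
G(17) = mex{1,1} = 0
G(18) = mex{2,1} = 0
G(19) = mex{0,2} = 1
G(20) = mex{0,0} = 1
G(21) = mex{0,0} = 1
G(22) = mex{0,0} = 1
G(23) = mex{0,0} = 1
G_C(23) = 1.
Combined Grundy value = 2 ⊕ 2 ⊕ 1 = 1.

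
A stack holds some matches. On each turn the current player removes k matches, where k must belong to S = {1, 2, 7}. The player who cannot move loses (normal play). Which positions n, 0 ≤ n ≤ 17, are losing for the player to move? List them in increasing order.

0, 3, 6, 9, 12, 15

n :  0  1  2  3  4  5  6  7  8  9 10 11 12 13 14 15 16 17
G :  0  1  2  0  1  2  0  1  2  0  1  2  0  1  2  0  1  2
P-positions are exactly the n with G(n) = 0.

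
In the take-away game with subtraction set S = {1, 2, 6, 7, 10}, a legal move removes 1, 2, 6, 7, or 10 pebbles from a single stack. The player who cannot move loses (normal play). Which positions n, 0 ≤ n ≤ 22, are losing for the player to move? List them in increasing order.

0, 3, 8, 11, 16, 19

G(0) = 0
G(1) = mex{0} = 1
G(2) = mex{1,0} = 2
G(3) = mex{2,1} = 0
G(4) = mex{0,2} = 1
G(5) = mex{1,0} = 2
G(6) = mex{2,1,0} = 3
G(7) = mex{3,2,1,0} = 4
G(8) = mex{4,3,2,1} = 0
G(9) = mex{0,4,0,2} = 1
G(10) = mex{1,0,1,0,0} = 2
G(11) = mex{2,1,2,1,1} = 0
G(12) = mex{0,2,3,2,2} = 1
G(13) = mex{1,0,4,3,0} = 2
G(14) = mex{2,1,0,4,1} = 3
G(15) = mex{3,2,1,0,2} = 4
G(16) = mex{4,3,2,1,3} = 0
G(17) = mex{0,4,0,2,4} = 1
G(18) = mex{1,0,1,0,0} = 2
G(19) = mex{2,1,2,1,1} = 0
G(20) = mex{0,2,3,2,2} = 1
G(21) = mex{1,0,4,3,0} = 2
G(22) = mex{2,1,0,4,1} = 3
P-positions are exactly the n with G(n) = 0.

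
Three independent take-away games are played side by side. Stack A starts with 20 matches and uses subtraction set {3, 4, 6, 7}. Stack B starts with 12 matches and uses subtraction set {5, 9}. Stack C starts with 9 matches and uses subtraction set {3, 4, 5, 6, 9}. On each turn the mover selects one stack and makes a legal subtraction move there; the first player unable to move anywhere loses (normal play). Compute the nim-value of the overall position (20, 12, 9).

1

Stack A, S = {3, 4, 6, 7}:
G(0) = 0
G(1) = mex{} = 0
G(2) = mex{} = 0
G(3) = mex{0} = 1
G(4) = mex{0,0} = 1
G(5) = mex{0,0} = 1
G(6) = mex{1,0,0} = 2
G(7) = mex{1,1,0,0} = 2
G(8) = mex{1,1,0,0} = 2
G(9) = mex{2,1,1,0} = 3
G(10) = mex{2,2,1,1} = 0
G(11) = mex{2,2,1,1} = 0
G(12) = mex{3,2,2,1} = 0
G(13) = mex{0,3,2,2} = 1
G(14) = mex{0,0,2,2} = 1
G(15) = mex{0,0,3,2} = 1
G(16) = mex{1,0,0,3} = 2
G(17) = mex{1,1,0,0} = 2
G(18) = mex{1,1,0,0} = 2
G(19) = mex{2,1,1,0} = 3
G(20) = mex{2,2,1,1} = 0
G_A(20) = 0.
Stack B, S = {5, 9}:
G(0) = 0
G(1) = mex{} = 0
G(2) = mex{} = 0
G(3) = mex{} = 0
G(4) = mex{} = 0
G(5) = mex{0} = 1
G(6) = mex{0} = 1
G(7) = mex{0} = 1
G(8) = mex{0} = 1
G(9) = mex{0,0} = 1
G(10) = mex{1,0} = 2
G(11) = mex{1,0} = 2
G(12) = mex{1,0} = 2
G_B(12) = 2.
Stack C, S = {3, 4, 5, 6, 9}:
n : 0 1 2 3 4 5 6 7 8 9
G : 0 0 0 1 1 1 2 2 2 3
G_C(9) = 3.
Combined Grundy value = 0 ⊕ 2 ⊕ 3 = 1.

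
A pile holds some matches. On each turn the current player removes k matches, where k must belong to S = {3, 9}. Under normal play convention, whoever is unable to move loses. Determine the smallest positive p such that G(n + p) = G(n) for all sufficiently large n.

n :  0  1  2  3  4  5  6  7  8  9 10 11 12 13 14 15 16
G :  0  0  0  1  1  1  0  0  0  1  1  1  0  0  0  1  1
G(n+6) = G(n) holds for n = 0,…,8 (a full window of length max(S) = 9), so the sequence is purely periodic with period 6.

6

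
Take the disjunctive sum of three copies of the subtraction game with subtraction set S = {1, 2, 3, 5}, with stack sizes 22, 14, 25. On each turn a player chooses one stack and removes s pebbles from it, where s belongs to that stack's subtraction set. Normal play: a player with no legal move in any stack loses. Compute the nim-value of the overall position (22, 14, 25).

1

All stacks use S = {1, 2, 3, 5}:
n :  0  1  2  3  4  5  6  7  8  9 10 11 12 13 14 15 16 17 18 19 20 21 22 23 24 25
G :  0  1  2  3  0  1  2  3  0  1  2  3  0  1  2  3  0  1  2  3  0  1  2  3  0  1
Stack A: G(22) = 2.
Stack B: G(14) = 2.
Stack C: G(25) = 1.
Combined Grundy value = 2 ⊕ 2 ⊕ 1 = 1.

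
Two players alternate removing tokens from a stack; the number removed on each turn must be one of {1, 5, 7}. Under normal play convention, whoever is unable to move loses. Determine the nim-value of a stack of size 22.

n :  0  1  2  3  4  5  6  7  8  9 10 11 12 13 14 15 16 17 18 19 20 21 22
G :  0  1  0  1  0  1  0  1  0  1  0  1  0  1  0  1  0  1  0  1  0  1  0

0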